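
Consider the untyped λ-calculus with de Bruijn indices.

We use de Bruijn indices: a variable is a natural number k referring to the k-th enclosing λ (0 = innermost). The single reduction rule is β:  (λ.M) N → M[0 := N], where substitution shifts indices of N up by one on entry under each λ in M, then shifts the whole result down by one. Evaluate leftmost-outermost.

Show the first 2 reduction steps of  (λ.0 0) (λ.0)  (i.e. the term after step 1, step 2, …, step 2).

  start: (λ.0 0) (λ.0)
  [1] (λ.0) (λ.0)
  [2] λ.0

Answer: after 2 steps: λ.0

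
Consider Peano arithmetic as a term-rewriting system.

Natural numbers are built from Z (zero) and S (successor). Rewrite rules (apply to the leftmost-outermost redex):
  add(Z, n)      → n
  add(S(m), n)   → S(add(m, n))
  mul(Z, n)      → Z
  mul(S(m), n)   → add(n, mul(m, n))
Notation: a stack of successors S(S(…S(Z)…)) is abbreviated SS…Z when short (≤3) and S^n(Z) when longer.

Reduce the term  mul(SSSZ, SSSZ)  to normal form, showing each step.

  start: mul(SSSZ, SSSZ)
  step 1: add(SSSZ, mul(SSZ, SSSZ))
  step 2: S(add(SSZ, mul(SSZ, SSSZ)))
  step 3: S(S(add(SZ, mul(SSZ, SSSZ))))
  step 4: S(S(S(add(Z, mul(SSZ, SSSZ)))))
  step 5: S(S(S(mul(SSZ, SSSZ))))
  step 6: S(S(S(add(SSSZ, mul(SZ, SSSZ)))))
  step 7: S(S(S(S(add(SSZ, mul(SZ, SSSZ))))))
  step 8: S(S(S(S(S(add(SZ, mul(SZ, SSSZ)))))))
  step 9: S(S(S(S(S(S(add(Z, mul(SZ, SSSZ))))))))
  step 10: S(S(S(S(S(S(mul(SZ, SSSZ)))))))
  step 11: S(S(S(S(S(S(add(SSSZ, mul(Z, SSSZ))))))))
  step 12: S(S(S(S(S(S(S(add(SSZ, mul(Z, SSSZ)))))))))
  step 13: S(S(S(S(S(S(S(S(add(SZ, mul(Z, SSSZ))))))))))
  step 14: S(S(S(S(S(S(S(S(S(add(Z, mul(Z, SSSZ)))))))))))
  step 15: S(S(S(S(S(S(S(S(S(mul(Z, SSSZ))))))))))
  step 16: S^9(Z)

Answer: normal form = S^9(Z)  (in 16 steps)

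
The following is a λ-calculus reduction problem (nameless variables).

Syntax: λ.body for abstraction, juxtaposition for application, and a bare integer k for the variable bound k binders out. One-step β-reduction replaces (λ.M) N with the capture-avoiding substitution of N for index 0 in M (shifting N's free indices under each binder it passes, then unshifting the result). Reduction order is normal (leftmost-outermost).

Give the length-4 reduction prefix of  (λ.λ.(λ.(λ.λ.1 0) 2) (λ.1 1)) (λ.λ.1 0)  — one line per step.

Answer: after 4 steps: λ.λ.λ.1 0

Derivation:
  start: (λ.λ.(λ.(λ.λ.1 0) 2) (λ.1 1)) (λ.λ.1 0)
  →1  λ.(λ.(λ.λ.1 0) (λ.λ.1 0)) (λ.1 1)
  →2  λ.(λ.λ.1 0) (λ.λ.1 0)
  →3  λ.λ.(λ.λ.1 0) 0
  →4  λ.λ.λ.1 0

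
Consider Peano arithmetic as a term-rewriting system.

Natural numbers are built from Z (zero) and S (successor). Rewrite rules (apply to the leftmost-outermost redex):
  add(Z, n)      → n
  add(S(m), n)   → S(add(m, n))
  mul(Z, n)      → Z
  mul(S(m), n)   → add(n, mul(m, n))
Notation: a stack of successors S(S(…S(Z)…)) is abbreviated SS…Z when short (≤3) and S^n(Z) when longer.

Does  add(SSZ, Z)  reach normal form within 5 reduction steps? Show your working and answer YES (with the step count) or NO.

  start: add(SSZ, Z)
  →1  S(add(SZ, Z))
  →2  S(S(add(Z, Z)))
  →3  SSZ

Answer: YES — reaches normal form SSZ in 3 ≤ 5 steps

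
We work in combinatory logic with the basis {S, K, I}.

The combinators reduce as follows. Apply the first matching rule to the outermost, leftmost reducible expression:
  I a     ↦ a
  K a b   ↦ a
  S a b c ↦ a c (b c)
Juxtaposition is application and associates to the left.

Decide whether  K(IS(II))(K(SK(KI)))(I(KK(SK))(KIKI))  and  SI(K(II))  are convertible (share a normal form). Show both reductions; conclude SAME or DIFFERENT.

Term A:
  start: K(IS(II))(K(SK(KI)))(I(KK(SK))(KIKI))
  step 1: IS(II)(I(KK(SK))(KIKI))
  step 2: S(II)(I(KK(SK))(KIKI))
  step 3: SI(I(KK(SK))(KIKI))
  step 4: SI(KK(SK)(KIKI))
  step 5: SI(K(KIKI))
  step 6: SI(K(II))
  step 7: SI(KI)

Term B:
  start: SI(K(II))
  step 1: SI(KI)

Answer: SAME — A ⇓ SI(KI), B ⇓ SI(KI)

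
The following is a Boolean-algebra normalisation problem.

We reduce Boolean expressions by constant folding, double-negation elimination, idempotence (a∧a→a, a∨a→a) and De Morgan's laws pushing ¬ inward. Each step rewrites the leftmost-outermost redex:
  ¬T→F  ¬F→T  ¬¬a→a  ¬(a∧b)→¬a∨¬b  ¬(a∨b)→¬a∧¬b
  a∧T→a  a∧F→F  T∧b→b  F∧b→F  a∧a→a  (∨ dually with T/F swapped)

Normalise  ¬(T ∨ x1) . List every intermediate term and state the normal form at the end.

  start: ¬(T ∨ x1)
  →1  ¬T ∧ ¬x1
  →2  F ∧ ¬x1
  →3  F

Answer: normal form = F  (in 3 steps)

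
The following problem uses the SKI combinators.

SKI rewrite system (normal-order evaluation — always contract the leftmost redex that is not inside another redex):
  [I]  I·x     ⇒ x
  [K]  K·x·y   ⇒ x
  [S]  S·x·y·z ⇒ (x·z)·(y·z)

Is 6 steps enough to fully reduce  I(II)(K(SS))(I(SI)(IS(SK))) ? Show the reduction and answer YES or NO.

  start: I(II)(K(SS))(I(SI)(IS(SK)))
  step 1: II(K(SS))(I(SI)(IS(SK)))
  step 2: I(K(SS))(I(SI)(IS(SK)))
  step 3: K(SS)(I(SI)(IS(SK)))
  step 4: SS

Answer: YES — reaches normal form SS in 4 ≤ 6 steps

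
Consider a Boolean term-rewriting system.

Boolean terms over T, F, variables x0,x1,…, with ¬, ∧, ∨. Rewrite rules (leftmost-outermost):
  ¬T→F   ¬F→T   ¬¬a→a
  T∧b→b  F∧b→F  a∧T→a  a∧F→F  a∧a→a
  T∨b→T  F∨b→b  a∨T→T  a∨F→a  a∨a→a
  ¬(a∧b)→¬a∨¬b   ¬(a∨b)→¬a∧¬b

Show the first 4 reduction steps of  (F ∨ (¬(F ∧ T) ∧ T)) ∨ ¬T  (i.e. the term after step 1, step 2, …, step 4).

Answer: after 4 steps: (T ∨ ¬T) ∨ ¬T

Reduction:
  start: (F ∨ (¬(F ∧ T) ∧ T)) ∨ ¬T
  step 1: (¬(F ∧ T) ∧ T) ∨ ¬T
  step 2: ¬(F ∧ T) ∨ ¬T
  step 3: (¬F ∨ ¬T) ∨ ¬T
  step 4: (T ∨ ¬T) ∨ ¬T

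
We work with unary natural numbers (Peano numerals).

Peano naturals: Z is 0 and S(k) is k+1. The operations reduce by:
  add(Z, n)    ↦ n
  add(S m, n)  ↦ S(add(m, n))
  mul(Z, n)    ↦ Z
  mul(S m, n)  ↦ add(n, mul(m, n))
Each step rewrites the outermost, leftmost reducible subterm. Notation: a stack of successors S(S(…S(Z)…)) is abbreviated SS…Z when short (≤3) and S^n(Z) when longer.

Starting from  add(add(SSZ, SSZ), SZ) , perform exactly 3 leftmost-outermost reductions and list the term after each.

  start: add(add(SSZ, SSZ), SZ)
  step 1: add(S(add(SZ, SSZ)), SZ)
  step 2: S(add(add(SZ, SSZ), SZ))
  step 3: S(add(S(add(Z, SSZ)), SZ))

Answer: after 3 steps: S(add(S(add(Z, SSZ)), SZ))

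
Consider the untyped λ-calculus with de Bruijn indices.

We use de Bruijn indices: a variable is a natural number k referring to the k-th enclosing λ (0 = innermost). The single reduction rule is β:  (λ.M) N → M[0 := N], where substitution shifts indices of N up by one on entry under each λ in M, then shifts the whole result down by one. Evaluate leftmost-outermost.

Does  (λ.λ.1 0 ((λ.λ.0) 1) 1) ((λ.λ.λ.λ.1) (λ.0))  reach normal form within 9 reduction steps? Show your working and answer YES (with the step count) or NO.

  start: (λ.λ.1 0 ((λ.λ.0) 1) 1) ((λ.λ.λ.λ.1) (λ.0))
  step 1: λ.(λ.λ.λ.λ.1) (λ.0) 0 ((λ.λ.0) ((λ.λ.λ.λ.1) (λ.0))) ((λ.λ.λ.λ.1) (λ.0))
  step 2: λ.(λ.λ.λ.1) 0 ((λ.λ.0) ((λ.λ.λ.λ.1) (λ.0))) ((λ.λ.λ.λ.1) (λ.0))
  step 3: λ.(λ.λ.1) ((λ.λ.0) ((λ.λ.λ.λ.1) (λ.0))) ((λ.λ.λ.λ.1) (λ.0))
  step 4: λ.(λ.(λ.λ.0) ((λ.λ.λ.λ.1) (λ.0))) ((λ.λ.λ.λ.1) (λ.0))
  step 5: λ.(λ.λ.0) ((λ.λ.λ.λ.1) (λ.0))
  step 6: λ.λ.0

Answer: YES — reaches normal form λ.λ.0 in 6 ≤ 9 steps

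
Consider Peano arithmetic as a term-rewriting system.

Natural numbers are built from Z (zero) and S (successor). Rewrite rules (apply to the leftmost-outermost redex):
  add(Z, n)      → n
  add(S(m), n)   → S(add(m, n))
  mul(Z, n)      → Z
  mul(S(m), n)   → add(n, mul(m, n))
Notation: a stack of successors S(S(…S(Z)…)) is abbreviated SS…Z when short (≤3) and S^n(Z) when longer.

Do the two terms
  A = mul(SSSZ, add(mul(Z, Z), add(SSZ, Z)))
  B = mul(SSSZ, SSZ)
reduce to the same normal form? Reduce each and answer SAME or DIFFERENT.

Term A:
  start: mul(SSSZ, add(mul(Z, Z), add(SSZ, Z)))
  →1  add(add(mul(Z, Z), add(SSZ, Z)), mul(SSZ, add(mul(Z, Z), add(SSZ, Z))))
  →2  add(add(Z, add(SSZ, Z)), mul(SSZ, add(mul(Z, Z), add(SSZ, Z))))
  →3  add(add(SSZ, Z), mul(SSZ, add(mul(Z, Z), add(SSZ, Z))))
  →4  add(S(add(SZ, Z)), mul(SSZ, add(mul(Z, Z), add(SSZ, Z))))
  →5  S(add(add(SZ, Z), mul(SSZ, add(mul(Z, Z), add(SSZ, Z)))))
  →6  S(add(S(add(Z, Z)), mul(SSZ, add(mul(Z, Z), add(SSZ, Z)))))
  →7  S(S(add(add(Z, Z), mul(SSZ, add(mul(Z, Z), add(SSZ, Z))))))
  →8  S(S(add(Z, mul(SSZ, add(mul(Z, Z), add(SSZ, Z))))))
  →9  S(S(mul(SSZ, add(mul(Z, Z), add(SSZ, Z)))))
  →10  S(S(add(add(mul(Z, Z), add(SSZ, Z)), mul(SZ, add(mul(Z, Z), add(SSZ, Z))))))
  →11  S(S(add(add(Z, add(SSZ, Z)), mul(SZ, add(mul(Z, Z), add(SSZ, Z))))))
  →12  S(S(add(add(SSZ, Z), mul(SZ, add(mul(Z, Z), add(SSZ, Z))))))
  →13  S(S(add(S(add(SZ, Z)), mul(SZ, add(mul(Z, Z), add(SSZ, Z))))))
  →14  S(S(S(add(add(SZ, Z), mul(SZ, add(mul(Z, Z), add(SSZ, Z)))))))
  →15  S(S(S(add(S(add(Z, Z)), mul(SZ, add(mul(Z, Z), add(SSZ, Z)))))))
  →16  S(S(S(S(add(add(Z, Z), mul(SZ, add(mul(Z, Z), add(SSZ, Z))))))))
  →17  S(S(S(S(add(Z, mul(SZ, add(mul(Z, Z), add(SSZ, Z))))))))
  →18  S(S(S(S(mul(SZ, add(mul(Z, Z), add(SSZ, Z)))))))
  →19  S(S(S(S(add(add(mul(Z, Z), add(SSZ, Z)), mul(Z, add(mul(Z, Z), add(SSZ, Z))))))))
  →20  S(S(S(S(add(add(Z, add(SSZ, Z)), mul(Z, add(mul(Z, Z), add(SSZ, Z))))))))
  →21  S(S(S(S(add(add(SSZ, Z), mul(Z, add(mul(Z, Z), add(SSZ, Z))))))))
  →22  S(S(S(S(add(S(add(SZ, Z)), mul(Z, add(mul(Z, Z), add(SSZ, Z))))))))
  →23  S(S(S(S(S(add(add(SZ, Z), mul(Z, add(mul(Z, Z), add(SSZ, Z)))))))))
  →24  S(S(S(S(S(add(S(add(Z, Z)), mul(Z, add(mul(Z, Z), add(SSZ, Z)))))))))
  →25  S(S(S(S(S(S(add(add(Z, Z), mul(Z, add(mul(Z, Z), add(SSZ, Z))))))))))
  →26  S(S(S(S(S(S(add(Z, mul(Z, add(mul(Z, Z), add(SSZ, Z))))))))))
  →27  S(S(S(S(S(S(mul(Z, add(mul(Z, Z), add(SSZ, Z)))))))))
  →28  S^6(Z)

Term B:
  start: mul(SSSZ, SSZ)
  →1  add(SSZ, mul(SSZ, SSZ))
  →2  S(add(SZ, mul(SSZ, SSZ)))
  →3  S(S(add(Z, mul(SSZ, SSZ))))
  →4  S(S(mul(SSZ, SSZ)))
  →5  S(S(add(SSZ, mul(SZ, SSZ))))
  →6  S(S(S(add(SZ, mul(SZ, SSZ)))))
  →7  S(S(S(S(add(Z, mul(SZ, SSZ))))))
  →8  S(S(S(S(mul(SZ, SSZ)))))
  →9  S(S(S(S(add(SSZ, mul(Z, SSZ))))))
  →10  S(S(S(S(S(add(SZ, mul(Z, SSZ)))))))
  →11  S(S(S(S(S(S(add(Z, mul(Z, SSZ))))))))
  →12  S(S(S(S(S(S(mul(Z, SSZ)))))))
  →13  S^6(Z)

Answer: SAME — A ⇓ S^6(Z), B ⇓ S^6(Z)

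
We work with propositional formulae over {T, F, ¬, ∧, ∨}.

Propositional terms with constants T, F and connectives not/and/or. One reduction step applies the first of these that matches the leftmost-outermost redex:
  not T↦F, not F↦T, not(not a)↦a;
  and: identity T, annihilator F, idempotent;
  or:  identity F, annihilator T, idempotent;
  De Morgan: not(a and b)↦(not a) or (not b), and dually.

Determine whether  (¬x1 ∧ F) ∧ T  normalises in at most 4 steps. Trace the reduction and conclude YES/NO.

Answer: YES — reaches normal form F in 2 ≤ 4 steps

Derivation:
  start: (¬x1 ∧ F) ∧ T
  step 1: ¬x1 ∧ F
  step 2: F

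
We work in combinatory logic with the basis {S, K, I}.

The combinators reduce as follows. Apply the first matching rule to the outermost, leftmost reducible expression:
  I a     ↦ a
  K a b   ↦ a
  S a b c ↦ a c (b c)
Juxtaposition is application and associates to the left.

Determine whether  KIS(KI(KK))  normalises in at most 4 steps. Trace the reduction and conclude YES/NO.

Answer: YES — reaches normal form I in 3 ≤ 4 steps

Working:
  start: KIS(KI(KK))
  →1  I(KI(KK))
  →2  KI(KK)
  →3  I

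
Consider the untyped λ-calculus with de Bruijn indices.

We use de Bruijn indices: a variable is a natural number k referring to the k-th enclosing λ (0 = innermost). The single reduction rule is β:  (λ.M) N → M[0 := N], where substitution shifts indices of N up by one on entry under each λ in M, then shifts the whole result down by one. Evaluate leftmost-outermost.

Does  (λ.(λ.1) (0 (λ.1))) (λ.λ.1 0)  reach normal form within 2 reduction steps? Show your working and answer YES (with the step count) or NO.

  start: (λ.(λ.1) (0 (λ.1))) (λ.λ.1 0)
  →1  (λ.λ.λ.1 0) ((λ.λ.1 0) (λ.λ.λ.1 0))
  →2  λ.λ.1 0

Answer: YES — reaches normal form λ.λ.1 0 in 2 ≤ 2 steps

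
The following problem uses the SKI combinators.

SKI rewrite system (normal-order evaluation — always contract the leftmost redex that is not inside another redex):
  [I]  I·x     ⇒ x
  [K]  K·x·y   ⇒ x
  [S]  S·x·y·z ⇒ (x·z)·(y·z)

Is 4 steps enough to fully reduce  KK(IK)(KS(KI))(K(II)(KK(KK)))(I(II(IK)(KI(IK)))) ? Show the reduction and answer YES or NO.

  start: KK(IK)(KS(KI))(K(II)(KK(KK)))(I(II(IK)(KI(IK))))
  step 1: K(KS(KI))(K(II)(KK(KK)))(I(II(IK)(KI(IK))))
  step 2: KS(KI)(I(II(IK)(KI(IK))))
  step 3: S(I(II(IK)(KI(IK))))
  step 4: S(II(IK)(KI(IK)))

Answer: NO — after 4 steps the term is S(II(IK)(KI(IK))), not yet normal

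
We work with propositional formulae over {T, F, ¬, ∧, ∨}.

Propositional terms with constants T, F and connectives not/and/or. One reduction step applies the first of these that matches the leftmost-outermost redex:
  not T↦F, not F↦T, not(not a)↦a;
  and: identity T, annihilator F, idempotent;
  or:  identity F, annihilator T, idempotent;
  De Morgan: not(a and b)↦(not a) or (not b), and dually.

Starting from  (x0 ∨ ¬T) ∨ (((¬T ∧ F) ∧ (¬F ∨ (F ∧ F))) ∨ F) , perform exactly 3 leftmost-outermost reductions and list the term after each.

Answer: after 3 steps: x0 ∨ ((¬T ∧ F) ∧ (¬F ∨ (F ∧ F)))

Reduction:
  start: (x0 ∨ ¬T) ∨ (((¬T ∧ F) ∧ (¬F ∨ (F ∧ F))) ∨ F)
  step 1: (x0 ∨ F) ∨ (((¬T ∧ F) ∧ (¬F ∨ (F ∧ F))) ∨ F)
  step 2: x0 ∨ (((¬T ∧ F) ∧ (¬F ∨ (F ∧ F))) ∨ F)
  step 3: x0 ∨ ((¬T ∧ F) ∧ (¬F ∨ (F ∧ F)))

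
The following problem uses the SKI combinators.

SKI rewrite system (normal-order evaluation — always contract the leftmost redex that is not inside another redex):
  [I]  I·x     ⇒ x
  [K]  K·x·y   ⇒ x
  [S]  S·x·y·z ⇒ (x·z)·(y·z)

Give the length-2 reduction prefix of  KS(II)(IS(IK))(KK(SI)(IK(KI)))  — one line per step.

Answer: after 2 steps: S(S(IK))(KK(SI)(IK(KI)))

Working:
  start: KS(II)(IS(IK))(KK(SI)(IK(KI)))
  →1  S(IS(IK))(KK(SI)(IK(KI)))
  →2  S(S(IK))(KK(SI)(IK(KI)))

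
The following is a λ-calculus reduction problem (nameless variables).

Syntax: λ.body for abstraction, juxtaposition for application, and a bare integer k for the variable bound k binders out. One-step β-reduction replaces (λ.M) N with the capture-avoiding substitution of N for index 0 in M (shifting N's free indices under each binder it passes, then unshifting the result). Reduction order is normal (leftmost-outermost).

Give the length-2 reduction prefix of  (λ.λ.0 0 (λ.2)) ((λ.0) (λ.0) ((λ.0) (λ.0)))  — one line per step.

  start: (λ.λ.0 0 (λ.2)) ((λ.0) (λ.0) ((λ.0) (λ.0)))
  →1  λ.0 0 (λ.(λ.0) (λ.0) ((λ.0) (λ.0)))
  →2  λ.0 0 (λ.(λ.0) ((λ.0) (λ.0)))

Answer: after 2 steps: λ.0 0 (λ.(λ.0) ((λ.0) (λ.0)))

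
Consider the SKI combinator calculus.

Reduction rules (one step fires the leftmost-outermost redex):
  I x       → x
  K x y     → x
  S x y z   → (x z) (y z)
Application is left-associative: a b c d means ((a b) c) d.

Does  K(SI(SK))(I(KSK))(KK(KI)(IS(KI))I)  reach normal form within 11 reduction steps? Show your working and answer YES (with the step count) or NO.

  start: K(SI(SK))(I(KSK))(KK(KI)(IS(KI))I)
  step 1: SI(SK)(KK(KI)(IS(KI))I)
  step 2: I(KK(KI)(IS(KI))I)(SK(KK(KI)(IS(KI))I))
  step 3: KK(KI)(IS(KI))I(SK(KK(KI)(IS(KI))I))
  step 4: K(IS(KI))I(SK(KK(KI)(IS(KI))I))
  step 5: IS(KI)(SK(KK(KI)(IS(KI))I))
  step 6: S(KI)(SK(KK(KI)(IS(KI))I))
  step 7: S(KI)(SK(K(IS(KI))I))
  step 8: S(KI)(SK(IS(KI)))
  step 9: S(KI)(SK(S(KI)))

Answer: YES — reaches normal form S(KI)(SK(S(KI))) in 9 ≤ 11 steps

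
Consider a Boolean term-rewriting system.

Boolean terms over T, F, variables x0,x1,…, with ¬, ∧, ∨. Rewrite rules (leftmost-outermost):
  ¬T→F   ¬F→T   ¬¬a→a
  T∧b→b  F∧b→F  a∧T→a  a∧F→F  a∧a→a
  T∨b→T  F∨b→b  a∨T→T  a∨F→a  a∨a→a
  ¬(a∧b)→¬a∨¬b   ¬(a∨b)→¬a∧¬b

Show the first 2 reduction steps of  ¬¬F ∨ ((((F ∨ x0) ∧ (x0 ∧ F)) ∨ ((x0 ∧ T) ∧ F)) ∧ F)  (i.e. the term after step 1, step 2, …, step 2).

Answer: after 2 steps: (((F ∨ x0) ∧ (x0 ∧ F)) ∨ ((x0 ∧ T) ∧ F)) ∧ F

Working:
  start: ¬¬F ∨ ((((F ∨ x0) ∧ (x0 ∧ F)) ∨ ((x0 ∧ T) ∧ F)) ∧ F)
  →1  F ∨ ((((F ∨ x0) ∧ (x0 ∧ F)) ∨ ((x0 ∧ T) ∧ F)) ∧ F)
  →2  (((F ∨ x0) ∧ (x0 ∧ F)) ∨ ((x0 ∧ T) ∧ F)) ∧ F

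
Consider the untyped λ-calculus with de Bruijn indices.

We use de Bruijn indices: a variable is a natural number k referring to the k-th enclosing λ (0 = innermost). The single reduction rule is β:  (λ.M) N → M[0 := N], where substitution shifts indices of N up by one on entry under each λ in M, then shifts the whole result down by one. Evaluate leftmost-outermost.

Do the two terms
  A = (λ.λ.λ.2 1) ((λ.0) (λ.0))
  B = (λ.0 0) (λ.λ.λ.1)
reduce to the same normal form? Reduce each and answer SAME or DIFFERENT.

Term A:
  start: (λ.λ.λ.2 1) ((λ.0) (λ.0))
  →1  λ.λ.(λ.0) (λ.0) 1
  →2  λ.λ.(λ.0) 1
  →3  λ.λ.1

Term B:
  start: (λ.0 0) (λ.λ.λ.1)
  →1  (λ.λ.λ.1) (λ.λ.λ.1)
  →2  λ.λ.1

Answer: SAME — A ⇓ λ.λ.1, B ⇓ λ.λ.1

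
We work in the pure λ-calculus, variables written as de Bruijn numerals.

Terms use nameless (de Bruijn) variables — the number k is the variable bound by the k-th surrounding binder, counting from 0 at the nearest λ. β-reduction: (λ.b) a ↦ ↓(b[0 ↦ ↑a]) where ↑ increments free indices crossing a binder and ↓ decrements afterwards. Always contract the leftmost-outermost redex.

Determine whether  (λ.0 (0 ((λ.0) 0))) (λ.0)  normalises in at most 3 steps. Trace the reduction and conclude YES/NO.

Answer: NO — after 3 steps the term is (λ.0) (λ.0), not yet normal

Working:
  start: (λ.0 (0 ((λ.0) 0))) (λ.0)
  step 1: (λ.0) ((λ.0) ((λ.0) (λ.0)))
  step 2: (λ.0) ((λ.0) (λ.0))
  step 3: (λ.0) (λ.0)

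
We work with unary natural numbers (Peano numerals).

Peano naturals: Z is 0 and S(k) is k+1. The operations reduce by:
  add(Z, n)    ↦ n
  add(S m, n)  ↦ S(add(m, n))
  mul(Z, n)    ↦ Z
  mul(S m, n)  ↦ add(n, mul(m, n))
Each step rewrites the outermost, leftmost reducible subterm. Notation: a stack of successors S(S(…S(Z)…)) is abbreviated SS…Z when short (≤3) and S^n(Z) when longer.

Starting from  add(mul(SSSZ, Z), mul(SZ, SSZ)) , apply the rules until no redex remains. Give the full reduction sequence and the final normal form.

  start: add(mul(SSSZ, Z), mul(SZ, SSZ))
  →1  add(add(Z, mul(SSZ, Z)), mul(SZ, SSZ))
  →2  add(mul(SSZ, Z), mul(SZ, SSZ))
  →3  add(add(Z, mul(SZ, Z)), mul(SZ, SSZ))
  →4  add(mul(SZ, Z), mul(SZ, SSZ))
  →5  add(add(Z, mul(Z, Z)), mul(SZ, SSZ))
  →6  add(mul(Z, Z), mul(SZ, SSZ))
  →7  add(Z, mul(SZ, SSZ))
  →8  mul(SZ, SSZ)
  →9  add(SSZ, mul(Z, SSZ))
  →10  S(add(SZ, mul(Z, SSZ)))
  →11  S(S(add(Z, mul(Z, SSZ))))
  →12  S(S(mul(Z, SSZ)))
  →13  SSZ

Answer: normal form = SSZ  (in 13 steps)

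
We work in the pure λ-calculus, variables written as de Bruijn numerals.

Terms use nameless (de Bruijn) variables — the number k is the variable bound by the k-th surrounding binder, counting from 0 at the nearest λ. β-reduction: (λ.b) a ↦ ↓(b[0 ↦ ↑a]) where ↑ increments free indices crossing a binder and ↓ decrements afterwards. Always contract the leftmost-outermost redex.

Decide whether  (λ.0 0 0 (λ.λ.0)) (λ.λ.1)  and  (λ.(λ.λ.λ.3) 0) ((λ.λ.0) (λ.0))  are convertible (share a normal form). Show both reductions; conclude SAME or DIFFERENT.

Answer: SAME — A ⇓ λ.λ.λ.0, B ⇓ λ.λ.λ.0

Reduction:
Term A:
  start: (λ.0 0 0 (λ.λ.0)) (λ.λ.1)
  [1] (λ.λ.1) (λ.λ.1) (λ.λ.1) (λ.λ.0)
  [2] (λ.λ.λ.1) (λ.λ.1) (λ.λ.0)
  [3] (λ.λ.1) (λ.λ.0)
  [4] λ.λ.λ.0

Term B:
  start: (λ.(λ.λ.λ.3) 0) ((λ.λ.0) (λ.0))
  [1] (λ.λ.λ.(λ.λ.0) (λ.0)) ((λ.λ.0) (λ.0))
  [2] λ.λ.(λ.λ.0) (λ.0)
  [3] λ.λ.λ.0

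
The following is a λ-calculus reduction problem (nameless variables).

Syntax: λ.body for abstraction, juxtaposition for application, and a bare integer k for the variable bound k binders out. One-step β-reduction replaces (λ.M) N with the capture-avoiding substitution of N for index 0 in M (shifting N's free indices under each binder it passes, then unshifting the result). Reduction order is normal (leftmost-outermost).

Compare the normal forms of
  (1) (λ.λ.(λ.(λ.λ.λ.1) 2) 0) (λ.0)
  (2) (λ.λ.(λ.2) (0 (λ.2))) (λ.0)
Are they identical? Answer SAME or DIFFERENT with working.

Answer: DIFFERENT — A ⇓ λ.λ.λ.1, B ⇓ λ.λ.0

Derivation:
Term A:
  start: (λ.λ.(λ.(λ.λ.λ.1) 2) 0) (λ.0)
  step 1: λ.(λ.(λ.λ.λ.1) (λ.0)) 0
  step 2: λ.(λ.λ.λ.1) (λ.0)
  step 3: λ.λ.λ.1

Term B:
  start: (λ.λ.(λ.2) (0 (λ.2))) (λ.0)
  step 1: λ.(λ.λ.0) (0 (λ.λ.0))
  step 2: λ.λ.0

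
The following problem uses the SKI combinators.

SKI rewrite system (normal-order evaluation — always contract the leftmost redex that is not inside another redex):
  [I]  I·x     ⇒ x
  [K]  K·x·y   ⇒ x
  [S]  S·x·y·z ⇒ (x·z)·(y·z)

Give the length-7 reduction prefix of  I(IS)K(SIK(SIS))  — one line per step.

Answer: after 7 steps: SK(SIS)

Derivation:
  start: I(IS)K(SIK(SIS))
  step 1: ISK(SIK(SIS))
  step 2: SK(SIK(SIS))
  step 3: SK(I(SIS)(K(SIS)))
  step 4: SK(SIS(K(SIS)))
  step 5: SK(I(K(SIS))(S(K(SIS))))
  step 6: SK(K(SIS)(S(K(SIS))))
  step 7: SK(SIS)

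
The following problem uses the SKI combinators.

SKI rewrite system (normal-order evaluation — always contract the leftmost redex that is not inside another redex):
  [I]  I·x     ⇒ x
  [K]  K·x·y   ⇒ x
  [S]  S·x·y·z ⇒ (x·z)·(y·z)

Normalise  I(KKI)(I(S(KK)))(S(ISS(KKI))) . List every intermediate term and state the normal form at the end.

Answer: normal form = S(KK)  (in 4 steps)

Working:
  start: I(KKI)(I(S(KK)))(S(ISS(KKI)))
  [1] KKI(I(S(KK)))(S(ISS(KKI)))
  [2] K(I(S(KK)))(S(ISS(KKI)))
  [3] I(S(KK))
  [4] S(KK)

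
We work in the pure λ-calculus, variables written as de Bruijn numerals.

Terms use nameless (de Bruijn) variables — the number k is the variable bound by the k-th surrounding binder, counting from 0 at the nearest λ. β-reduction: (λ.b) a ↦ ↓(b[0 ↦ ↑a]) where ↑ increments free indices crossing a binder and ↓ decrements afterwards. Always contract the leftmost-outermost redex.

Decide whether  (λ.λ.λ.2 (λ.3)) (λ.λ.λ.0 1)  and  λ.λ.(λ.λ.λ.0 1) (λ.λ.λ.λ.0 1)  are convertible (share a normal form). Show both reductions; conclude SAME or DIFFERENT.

Answer: SAME — A ⇓ λ.λ.λ.λ.0 1, B ⇓ λ.λ.λ.λ.0 1

Reduction:
Term A:
  start: (λ.λ.λ.2 (λ.3)) (λ.λ.λ.0 1)
  [1] λ.λ.(λ.λ.λ.0 1) (λ.λ.λ.λ.0 1)
  [2] λ.λ.λ.λ.0 1

Term B:
  start: λ.λ.(λ.λ.λ.0 1) (λ.λ.λ.λ.0 1)
  [1] λ.λ.λ.λ.0 1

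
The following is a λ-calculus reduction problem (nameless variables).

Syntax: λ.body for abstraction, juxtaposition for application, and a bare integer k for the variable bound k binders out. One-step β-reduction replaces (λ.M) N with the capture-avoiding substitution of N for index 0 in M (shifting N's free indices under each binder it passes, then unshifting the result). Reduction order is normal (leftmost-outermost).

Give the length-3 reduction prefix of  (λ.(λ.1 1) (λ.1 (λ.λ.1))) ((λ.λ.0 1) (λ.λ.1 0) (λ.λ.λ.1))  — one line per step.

  start: (λ.(λ.1 1) (λ.1 (λ.λ.1))) ((λ.λ.0 1) (λ.λ.1 0) (λ.λ.λ.1))
  →1  (λ.(λ.λ.0 1) (λ.λ.1 0) (λ.λ.λ.1) ((λ.λ.0 1) (λ.λ.1 0) (λ.λ.λ.1))) (λ.(λ.λ.0 1) (λ.λ.1 0) (λ.λ.λ.1) (λ.λ.1))
  →2  (λ.λ.0 1) (λ.λ.1 0) (λ.λ.λ.1) ((λ.λ.0 1) (λ.λ.1 0) (λ.λ.λ.1))
  →3  (λ.0 (λ.λ.1 0)) (λ.λ.λ.1) ((λ.λ.0 1) (λ.λ.1 0) (λ.λ.λ.1))

Answer: after 3 steps: (λ.0 (λ.λ.1 0)) (λ.λ.λ.1) ((λ.λ.0 1) (λ.λ.1 0) (λ.λ.λ.1))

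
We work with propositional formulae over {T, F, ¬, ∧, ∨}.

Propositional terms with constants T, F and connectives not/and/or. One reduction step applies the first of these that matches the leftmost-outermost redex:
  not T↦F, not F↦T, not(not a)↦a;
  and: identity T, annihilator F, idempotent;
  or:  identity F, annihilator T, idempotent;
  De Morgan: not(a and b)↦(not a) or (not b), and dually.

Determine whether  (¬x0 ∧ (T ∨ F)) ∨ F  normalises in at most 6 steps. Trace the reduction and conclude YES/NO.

  start: (¬x0 ∧ (T ∨ F)) ∨ F
  →1  ¬x0 ∧ (T ∨ F)
  →2  ¬x0 ∧ T
  →3  ¬x0

Answer: YES — reaches normal form ¬x0 in 3 ≤ 6 steps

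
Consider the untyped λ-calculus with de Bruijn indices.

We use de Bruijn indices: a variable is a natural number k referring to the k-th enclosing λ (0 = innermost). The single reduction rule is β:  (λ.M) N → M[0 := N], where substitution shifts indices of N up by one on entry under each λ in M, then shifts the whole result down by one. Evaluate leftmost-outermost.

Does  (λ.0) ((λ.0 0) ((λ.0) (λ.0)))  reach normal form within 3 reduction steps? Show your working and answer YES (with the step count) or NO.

  start: (λ.0) ((λ.0 0) ((λ.0) (λ.0)))
  →1  (λ.0 0) ((λ.0) (λ.0))
  →2  (λ.0) (λ.0) ((λ.0) (λ.0))
  →3  (λ.0) ((λ.0) (λ.0))

Answer: NO — after 3 steps the term is (λ.0) ((λ.0) (λ.0)), not yet normal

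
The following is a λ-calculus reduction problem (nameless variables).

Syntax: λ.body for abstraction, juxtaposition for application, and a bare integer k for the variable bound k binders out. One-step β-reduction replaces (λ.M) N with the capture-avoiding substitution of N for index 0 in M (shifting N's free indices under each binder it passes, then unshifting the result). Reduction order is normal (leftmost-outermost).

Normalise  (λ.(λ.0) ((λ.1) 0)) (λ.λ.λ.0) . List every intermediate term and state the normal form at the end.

  start: (λ.(λ.0) ((λ.1) 0)) (λ.λ.λ.0)
  →1  (λ.0) ((λ.λ.λ.λ.0) (λ.λ.λ.0))
  →2  (λ.λ.λ.λ.0) (λ.λ.λ.0)
  →3  λ.λ.λ.0

Answer: normal form = λ.λ.λ.0  (in 3 steps)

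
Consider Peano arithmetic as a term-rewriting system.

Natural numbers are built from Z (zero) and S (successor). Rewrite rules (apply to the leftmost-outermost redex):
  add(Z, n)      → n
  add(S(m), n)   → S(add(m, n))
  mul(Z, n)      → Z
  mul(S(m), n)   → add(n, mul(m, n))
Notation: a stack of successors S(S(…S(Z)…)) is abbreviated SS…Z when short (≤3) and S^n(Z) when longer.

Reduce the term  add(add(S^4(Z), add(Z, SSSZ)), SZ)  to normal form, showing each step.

  start: add(add(S^4(Z), add(Z, SSSZ)), SZ)
  step 1: add(S(add(SSSZ, add(Z, SSSZ))), SZ)
  step 2: S(add(add(SSSZ, add(Z, SSSZ)), SZ))
  step 3: S(add(S(add(SSZ, add(Z, SSSZ))), SZ))
  step 4: S(S(add(add(SSZ, add(Z, SSSZ)), SZ)))
  step 5: S(S(add(S(add(SZ, add(Z, SSSZ))), SZ)))
  step 6: S(S(S(add(add(SZ, add(Z, SSSZ)), SZ))))
  step 7: S(S(S(add(S(add(Z, add(Z, SSSZ))), SZ))))
  step 8: S(S(S(S(add(add(Z, add(Z, SSSZ)), SZ)))))
  step 9: S(S(S(S(add(add(Z, SSSZ), SZ)))))
  step 10: S(S(S(S(add(SSSZ, SZ)))))
  step 11: S(S(S(S(S(add(SSZ, SZ))))))
  step 12: S(S(S(S(S(S(add(SZ, SZ)))))))
  step 13: S(S(S(S(S(S(S(add(Z, SZ))))))))
  step 14: S^8(Z)

Answer: normal form = S^8(Z)  (in 14 steps)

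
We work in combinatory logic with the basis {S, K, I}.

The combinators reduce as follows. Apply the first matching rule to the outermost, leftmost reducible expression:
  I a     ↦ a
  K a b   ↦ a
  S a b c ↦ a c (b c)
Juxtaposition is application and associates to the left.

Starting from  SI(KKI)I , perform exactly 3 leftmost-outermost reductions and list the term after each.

  start: SI(KKI)I
  step 1: II(KKII)
  step 2: I(KKII)
  step 3: KKII

Answer: after 3 steps: KKII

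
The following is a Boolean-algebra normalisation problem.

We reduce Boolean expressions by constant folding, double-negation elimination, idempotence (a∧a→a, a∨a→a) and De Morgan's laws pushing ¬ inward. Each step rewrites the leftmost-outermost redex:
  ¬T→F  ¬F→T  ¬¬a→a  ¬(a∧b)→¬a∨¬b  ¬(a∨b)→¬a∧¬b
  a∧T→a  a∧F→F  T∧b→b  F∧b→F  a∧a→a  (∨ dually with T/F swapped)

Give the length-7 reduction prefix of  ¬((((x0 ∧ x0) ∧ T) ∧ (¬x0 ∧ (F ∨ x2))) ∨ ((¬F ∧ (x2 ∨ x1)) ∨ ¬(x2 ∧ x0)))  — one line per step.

  start: ¬((((x0 ∧ x0) ∧ T) ∧ (¬x0 ∧ (F ∨ x2))) ∨ ((¬F ∧ (x2 ∨ x1)) ∨ ¬(x2 ∧ x0)))
  step 1: ¬(((x0 ∧ x0) ∧ T) ∧ (¬x0 ∧ (F ∨ x2))) ∧ ¬((¬F ∧ (x2 ∨ x1)) ∨ ¬(x2 ∧ x0))
  step 2: (¬((x0 ∧ x0) ∧ T) ∨ ¬(¬x0 ∧ (F ∨ x2))) ∧ ¬((¬F ∧ (x2 ∨ x1)) ∨ ¬(x2 ∧ x0))
  step 3: ((¬(x0 ∧ x0) ∨ ¬T) ∨ ¬(¬x0 ∧ (F ∨ x2))) ∧ ¬((¬F ∧ (x2 ∨ x1)) ∨ ¬(x2 ∧ x0))
  step 4: (((¬x0 ∨ ¬x0) ∨ ¬T) ∨ ¬(¬x0 ∧ (F ∨ x2))) ∧ ¬((¬F ∧ (x2 ∨ x1)) ∨ ¬(x2 ∧ x0))
  step 5: ((¬x0 ∨ ¬T) ∨ ¬(¬x0 ∧ (F ∨ x2))) ∧ ¬((¬F ∧ (x2 ∨ x1)) ∨ ¬(x2 ∧ x0))
  step 6: ((¬x0 ∨ F) ∨ ¬(¬x0 ∧ (F ∨ x2))) ∧ ¬((¬F ∧ (x2 ∨ x1)) ∨ ¬(x2 ∧ x0))
  step 7: (¬x0 ∨ ¬(¬x0 ∧ (F ∨ x2))) ∧ ¬((¬F ∧ (x2 ∨ x1)) ∨ ¬(x2 ∧ x0))

Answer: after 7 steps: (¬x0 ∨ ¬(¬x0 ∧ (F ∨ x2))) ∧ ¬((¬F ∧ (x2 ∨ x1)) ∨ ¬(x2 ∧ x0))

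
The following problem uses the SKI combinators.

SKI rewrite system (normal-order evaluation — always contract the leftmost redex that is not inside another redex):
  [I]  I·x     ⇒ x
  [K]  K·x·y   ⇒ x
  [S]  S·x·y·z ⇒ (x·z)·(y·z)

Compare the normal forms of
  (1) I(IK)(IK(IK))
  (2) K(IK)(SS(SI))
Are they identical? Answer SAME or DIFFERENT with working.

Answer: DIFFERENT — A ⇓ K(KK), B ⇓ K

Working:
Term A:
  start: I(IK)(IK(IK))
  step 1: IK(IK(IK))
  step 2: K(IK(IK))
  step 3: K(K(IK))
  step 4: K(KK)

Term B:
  start: K(IK)(SS(SI))
  step 1: IK
  step 2: K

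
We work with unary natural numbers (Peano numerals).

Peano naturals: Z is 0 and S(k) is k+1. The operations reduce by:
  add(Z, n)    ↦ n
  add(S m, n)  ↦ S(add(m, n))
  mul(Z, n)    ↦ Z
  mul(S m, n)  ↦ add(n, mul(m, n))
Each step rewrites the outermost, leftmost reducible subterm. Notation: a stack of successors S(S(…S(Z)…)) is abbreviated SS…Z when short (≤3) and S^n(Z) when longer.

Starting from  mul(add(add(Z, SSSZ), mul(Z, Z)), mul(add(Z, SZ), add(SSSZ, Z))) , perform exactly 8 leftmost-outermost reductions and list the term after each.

  start: mul(add(add(Z, SSSZ), mul(Z, Z)), mul(add(Z, SZ), add(SSSZ, Z)))
  →1  mul(add(SSSZ, mul(Z, Z)), mul(add(Z, SZ), add(SSSZ, Z)))
  →2  mul(S(add(SSZ, mul(Z, Z))), mul(add(Z, SZ), add(SSSZ, Z)))
  →3  add(mul(add(Z, SZ), add(SSSZ, Z)), mul(add(SSZ, mul(Z, Z)), mul(add(Z, SZ), add(SSSZ, Z))))
  →4  add(mul(SZ, add(SSSZ, Z)), mul(add(SSZ, mul(Z, Z)), mul(add(Z, SZ), add(SSSZ, Z))))
  →5  add(add(add(SSSZ, Z), mul(Z, add(SSSZ, Z))), mul(add(SSZ, mul(Z, Z)), mul(add(Z, SZ), add(SSSZ, Z))))
  →6  add(add(S(add(SSZ, Z)), mul(Z, add(SSSZ, Z))), mul(add(SSZ, mul(Z, Z)), mul(add(Z, SZ), add(SSSZ, Z))))
  →7  add(S(add(add(SSZ, Z), mul(Z, add(SSSZ, Z)))), mul(add(SSZ, mul(Z, Z)), mul(add(Z, SZ), add(SSSZ, Z))))
  →8  S(add(add(add(SSZ, Z), mul(Z, add(SSSZ, Z))), mul(add(SSZ, mul(Z, Z)), mul(add(Z, SZ), add(SSSZ, Z)))))

Answer: after 8 steps: S(add(add(add(SSZ, Z), mul(Z, add(SSSZ, Z))), mul(add(SSZ, mul(Z, Z)), mul(add(Z, SZ), add(SSSZ, Z)))))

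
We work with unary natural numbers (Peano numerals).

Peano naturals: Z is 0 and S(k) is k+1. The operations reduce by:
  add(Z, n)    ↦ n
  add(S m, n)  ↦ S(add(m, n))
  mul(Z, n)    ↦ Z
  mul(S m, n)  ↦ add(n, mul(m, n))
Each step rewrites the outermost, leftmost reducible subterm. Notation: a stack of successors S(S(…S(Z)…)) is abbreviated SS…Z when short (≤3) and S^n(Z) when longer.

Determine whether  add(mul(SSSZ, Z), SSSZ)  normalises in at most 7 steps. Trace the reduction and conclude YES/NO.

  start: add(mul(SSSZ, Z), SSSZ)
  →1  add(add(Z, mul(SSZ, Z)), SSSZ)
  →2  add(mul(SSZ, Z), SSSZ)
  →3  add(add(Z, mul(SZ, Z)), SSSZ)
  →4  add(mul(SZ, Z), SSSZ)
  →5  add(add(Z, mul(Z, Z)), SSSZ)
  →6  add(mul(Z, Z), SSSZ)
  →7  add(Z, SSSZ)

Answer: NO — after 7 steps the term is add(Z, SSSZ), not yet normal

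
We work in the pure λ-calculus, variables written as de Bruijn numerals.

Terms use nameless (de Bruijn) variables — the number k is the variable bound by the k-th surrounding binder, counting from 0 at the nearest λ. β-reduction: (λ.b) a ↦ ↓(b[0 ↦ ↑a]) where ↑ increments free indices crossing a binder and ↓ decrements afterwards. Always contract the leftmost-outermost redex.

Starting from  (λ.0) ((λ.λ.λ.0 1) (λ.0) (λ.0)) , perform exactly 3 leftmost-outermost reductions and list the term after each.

Answer: after 3 steps: λ.0 (λ.0)

Working:
  start: (λ.0) ((λ.λ.λ.0 1) (λ.0) (λ.0))
  →1  (λ.λ.λ.0 1) (λ.0) (λ.0)
  →2  (λ.λ.0 1) (λ.0)
  →3  λ.0 (λ.0)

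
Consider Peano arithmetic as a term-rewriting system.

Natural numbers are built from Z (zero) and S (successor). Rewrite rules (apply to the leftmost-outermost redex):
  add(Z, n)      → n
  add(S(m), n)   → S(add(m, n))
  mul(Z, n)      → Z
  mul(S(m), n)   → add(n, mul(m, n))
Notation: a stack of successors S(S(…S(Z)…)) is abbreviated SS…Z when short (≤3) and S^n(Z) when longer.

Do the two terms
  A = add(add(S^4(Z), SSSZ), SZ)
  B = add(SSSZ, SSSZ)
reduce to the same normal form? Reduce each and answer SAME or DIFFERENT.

Term A:
  start: add(add(S^4(Z), SSSZ), SZ)
  →1  add(S(add(SSSZ, SSSZ)), SZ)
  →2  S(add(add(SSSZ, SSSZ), SZ))
  →3  S(add(S(add(SSZ, SSSZ)), SZ))
  →4  S(S(add(add(SSZ, SSSZ), SZ)))
  →5  S(S(add(S(add(SZ, SSSZ)), SZ)))
  →6  S(S(S(add(add(SZ, SSSZ), SZ))))
  →7  S(S(S(add(S(add(Z, SSSZ)), SZ))))
  →8  S(S(S(S(add(add(Z, SSSZ), SZ)))))
  →9  S(S(S(S(add(SSSZ, SZ)))))
  →10  S(S(S(S(S(add(SSZ, SZ))))))
  →11  S(S(S(S(S(S(add(SZ, SZ)))))))
  →12  S(S(S(S(S(S(S(add(Z, SZ))))))))
  →13  S^8(Z)

Term B:
  start: add(SSSZ, SSSZ)
  →1  S(add(SSZ, SSSZ))
  →2  S(S(add(SZ, SSSZ)))
  →3  S(S(S(add(Z, SSSZ))))
  →4  S^6(Z)

Answer: DIFFERENT — A ⇓ S^8(Z), B ⇓ S^6(Z)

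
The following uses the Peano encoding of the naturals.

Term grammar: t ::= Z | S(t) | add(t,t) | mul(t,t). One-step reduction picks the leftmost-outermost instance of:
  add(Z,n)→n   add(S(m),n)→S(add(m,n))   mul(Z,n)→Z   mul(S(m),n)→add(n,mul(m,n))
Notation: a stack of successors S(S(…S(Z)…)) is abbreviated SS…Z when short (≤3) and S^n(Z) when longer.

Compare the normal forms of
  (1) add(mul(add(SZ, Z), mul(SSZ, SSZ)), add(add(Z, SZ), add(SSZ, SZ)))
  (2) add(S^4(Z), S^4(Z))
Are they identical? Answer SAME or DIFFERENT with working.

Term A:
  start: add(mul(add(SZ, Z), mul(SSZ, SSZ)), add(add(Z, SZ), add(SSZ, SZ)))
  [1] add(mul(S(add(Z, Z)), mul(SSZ, SSZ)), add(add(Z, SZ), add(SSZ, SZ)))
  [2] add(add(mul(SSZ, SSZ), mul(add(Z, Z), mul(SSZ, SSZ))), add(add(Z, SZ), add(SSZ, SZ)))
  [3] add(add(add(SSZ, mul(SZ, SSZ)), mul(add(Z, Z), mul(SSZ, SSZ))), add(add(Z, SZ), add(SSZ, SZ)))
  [4] add(add(S(add(SZ, mul(SZ, SSZ))), mul(add(Z, Z), mul(SSZ, SSZ))), add(add(Z, SZ), add(SSZ, SZ)))
  [5] add(S(add(add(SZ, mul(SZ, SSZ)), mul(add(Z, Z), mul(SSZ, SSZ)))), add(add(Z, SZ), add(SSZ, SZ)))
  [6] S(add(add(add(SZ, mul(SZ, SSZ)), mul(add(Z, Z), mul(SSZ, SSZ))), add(add(Z, SZ), add(SSZ, SZ))))
  [7] S(add(add(S(add(Z, mul(SZ, SSZ))), mul(add(Z, Z), mul(SSZ, SSZ))), add(add(Z, SZ), add(SSZ, SZ))))
  [8] S(add(S(add(add(Z, mul(SZ, SSZ)), mul(add(Z, Z), mul(SSZ, SSZ)))), add(add(Z, SZ), add(SSZ, SZ))))
  [9] S(S(add(add(add(Z, mul(SZ, SSZ)), mul(add(Z, Z), mul(SSZ, SSZ))), add(add(Z, SZ), add(SSZ, SZ)))))
  [10] S(S(add(add(mul(SZ, SSZ), mul(add(Z, Z), mul(SSZ, SSZ))), add(add(Z, SZ), add(SSZ, SZ)))))
  [11] S(S(add(add(add(SSZ, mul(Z, SSZ)), mul(add(Z, Z), mul(SSZ, SSZ))), add(add(Z, SZ), add(SSZ, SZ)))))
  [12] S(S(add(add(S(add(SZ, mul(Z, SSZ))), mul(add(Z, Z), mul(SSZ, SSZ))), add(add(Z, SZ), add(SSZ, SZ)))))
  [13] S(S(add(S(add(add(SZ, mul(Z, SSZ)), mul(add(Z, Z), mul(SSZ, SSZ)))), add(add(Z, SZ), add(SSZ, SZ)))))
  [14] S(S(S(add(add(add(SZ, mul(Z, SSZ)), mul(add(Z, Z), mul(SSZ, SSZ))), add(add(Z, SZ), add(SSZ, SZ))))))
  [15] S(S(S(add(add(S(add(Z, mul(Z, SSZ))), mul(add(Z, Z), mul(SSZ, SSZ))), add(add(Z, SZ), add(SSZ, SZ))))))
  [16] S(S(S(add(S(add(add(Z, mul(Z, SSZ)), mul(add(Z, Z), mul(SSZ, SSZ)))), add(add(Z, SZ), add(SSZ, SZ))))))
  [17] S(S(S(S(add(add(add(Z, mul(Z, SSZ)), mul(add(Z, Z), mul(SSZ, SSZ))), add(add(Z, SZ), add(SSZ, SZ)))))))
  [18] S(S(S(S(add(add(mul(Z, SSZ), mul(add(Z, Z), mul(SSZ, SSZ))), add(add(Z, SZ), add(SSZ, SZ)))))))
  [19] S(S(S(S(add(add(Z, mul(add(Z, Z), mul(SSZ, SSZ))), add(add(Z, SZ), add(SSZ, SZ)))))))
  [20] S(S(S(S(add(mul(add(Z, Z), mul(SSZ, SSZ)), add(add(Z, SZ), add(SSZ, SZ)))))))
  [21] S(S(S(S(add(mul(Z, mul(SSZ, SSZ)), add(add(Z, SZ), add(SSZ, SZ)))))))
  [22] S(S(S(S(add(Z, add(add(Z, SZ), add(SSZ, SZ)))))))
  [23] S(S(S(S(add(add(Z, SZ), add(SSZ, SZ))))))
  [24] S(S(S(S(add(SZ, add(SSZ, SZ))))))
  [25] S(S(S(S(S(add(Z, add(SSZ, SZ)))))))
  [26] S(S(S(S(S(add(SSZ, SZ))))))
  [27] S(S(S(S(S(S(add(SZ, SZ)))))))
  [28] S(S(S(S(S(S(S(add(Z, SZ))))))))
  [29] S^8(Z)

Term B:
  start: add(S^4(Z), S^4(Z))
  [1] S(add(SSSZ, S^4(Z)))
  [2] S(S(add(SSZ, S^4(Z))))
  [3] S(S(S(add(SZ, S^4(Z)))))
  [4] S(S(S(S(add(Z, S^4(Z))))))
  [5] S^8(Z)

Answer: SAME — A ⇓ S^8(Z), B ⇓ S^8(Z)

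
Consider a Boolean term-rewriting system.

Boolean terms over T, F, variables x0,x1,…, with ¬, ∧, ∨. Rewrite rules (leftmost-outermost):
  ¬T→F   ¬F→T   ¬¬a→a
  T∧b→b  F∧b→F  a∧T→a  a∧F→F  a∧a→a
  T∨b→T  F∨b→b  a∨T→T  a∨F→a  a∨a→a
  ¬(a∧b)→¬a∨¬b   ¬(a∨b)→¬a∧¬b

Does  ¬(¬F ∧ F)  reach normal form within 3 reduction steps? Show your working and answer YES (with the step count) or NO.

  start: ¬(¬F ∧ F)
  step 1: ¬¬F ∨ ¬F
  step 2: F ∨ ¬F
  step 3: ¬F

Answer: NO — after 3 steps the term is ¬F, not yet normal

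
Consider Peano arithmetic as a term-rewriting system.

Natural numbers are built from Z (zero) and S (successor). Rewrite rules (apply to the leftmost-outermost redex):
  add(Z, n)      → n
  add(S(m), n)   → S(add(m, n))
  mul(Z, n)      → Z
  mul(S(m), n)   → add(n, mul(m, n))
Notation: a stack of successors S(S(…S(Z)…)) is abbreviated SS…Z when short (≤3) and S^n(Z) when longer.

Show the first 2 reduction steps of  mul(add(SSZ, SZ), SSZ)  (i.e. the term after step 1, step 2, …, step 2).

Answer: after 2 steps: add(SSZ, mul(add(SZ, SZ), SSZ))

Reduction:
  start: mul(add(SSZ, SZ), SSZ)
  →1  mul(S(add(SZ, SZ)), SSZ)
  →2  add(SSZ, mul(add(SZ, SZ), SSZ))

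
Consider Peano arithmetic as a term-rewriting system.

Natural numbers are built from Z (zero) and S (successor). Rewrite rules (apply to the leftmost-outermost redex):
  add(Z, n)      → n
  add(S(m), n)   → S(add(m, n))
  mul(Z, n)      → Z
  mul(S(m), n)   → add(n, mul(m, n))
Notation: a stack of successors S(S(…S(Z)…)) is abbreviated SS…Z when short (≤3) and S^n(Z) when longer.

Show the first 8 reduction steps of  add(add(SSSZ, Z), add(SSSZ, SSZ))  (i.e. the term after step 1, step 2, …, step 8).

Answer: after 8 steps: S(S(S(add(SSSZ, SSZ))))

Working:
  start: add(add(SSSZ, Z), add(SSSZ, SSZ))
  step 1: add(S(add(SSZ, Z)), add(SSSZ, SSZ))
  step 2: S(add(add(SSZ, Z), add(SSSZ, SSZ)))
  step 3: S(add(S(add(SZ, Z)), add(SSSZ, SSZ)))
  step 4: S(S(add(add(SZ, Z), add(SSSZ, SSZ))))
  step 5: S(S(add(S(add(Z, Z)), add(SSSZ, SSZ))))
  step 6: S(S(S(add(add(Z, Z), add(SSSZ, SSZ)))))
  step 7: S(S(S(add(Z, add(SSSZ, SSZ)))))
  step 8: S(S(S(add(SSSZ, SSZ))))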